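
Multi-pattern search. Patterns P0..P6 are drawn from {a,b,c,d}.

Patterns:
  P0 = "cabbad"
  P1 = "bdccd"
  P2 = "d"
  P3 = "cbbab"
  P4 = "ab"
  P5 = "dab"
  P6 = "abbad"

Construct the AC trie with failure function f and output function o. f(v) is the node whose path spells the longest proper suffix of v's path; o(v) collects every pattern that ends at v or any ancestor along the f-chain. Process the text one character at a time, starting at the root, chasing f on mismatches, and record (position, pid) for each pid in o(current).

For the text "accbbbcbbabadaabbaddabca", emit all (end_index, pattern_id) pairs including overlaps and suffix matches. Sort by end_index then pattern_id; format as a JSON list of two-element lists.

Build automaton:
Trie (insert patterns):
  n0 'ε': a→17 b→7 c→1 d→12
  n1 'c': a→2 b→13
  n2 'ca': b→3
  n3 'cab': b→4
  n4 'cabb': a→5
  n5 'cabba': d→6
  n6 'cabbad': ·  ←P0
  n7 'b': d→8
  n8 'bd': c→9
  n9 'bdc': c→10
  n10 'bdcc': d→11
  n11 'bdccd': ·  ←P1
  n12 'd': a→19  ←P2
  n13 'cb': b→14
  n14 'cbb': a→15
  n15 'cbba': b→16
  n16 'cbbab': ·  ←P3
  n17 'a': b→18
  n18 'ab': b→21  ←P4
  n19 'da': b→20
  n20 'dab': ·  ←P5
  n21 'abb': a→22
  n22 'abba': d→23
  n23 'abbad': ·  ←P6

Failure links (BFS by depth):
  fail(1) 'c': from fail(0)=0 chase 'c': 0 ⇒ 0;  out=∅∪out(0)=∅
  fail(7) 'b': from fail(0)=0 chase 'b': 0 ⇒ 0;  out=∅∪out(0)=∅
  fail(12) 'd': from fail(0)=0 chase 'd': 0 ⇒ 0;  out={2}∪out(0)={2}
  fail(17) 'a': from fail(0)=0 chase 'a': 0 ⇒ 0;  out=∅∪out(0)=∅
  fail(2) 'ca': from fail(1)=0 chase 'a': 0 ⇒ 17;  out=∅∪out(17)=∅
  fail(8) 'bd': from fail(7)=0 chase 'd': 0 ⇒ 12;  out=∅∪out(12)={2}
  fail(13) 'cb': from fail(1)=0 chase 'b': 0 ⇒ 7;  out=∅∪out(7)=∅
  fail(18) 'ab': from fail(17)=0 chase 'b': 0 ⇒ 7;  out={4}∪out(7)={4}
  fail(19) 'da': from fail(12)=0 chase 'a': 0 ⇒ 17;  out=∅∪out(17)=∅
  fail(3) 'cab': from fail(2)=17 chase 'b': 17 ⇒ 18;  out=∅∪out(18)={4}
  fail(9) 'bdc': from fail(8)=12 chase 'c': 12→0 ⇒ 1;  out=∅∪out(1)=∅
  fail(14) 'cbb': from fail(13)=7 chase 'b': 7→0 ⇒ 7;  out=∅∪out(7)=∅
  fail(20) 'dab': from fail(19)=17 chase 'b': 17 ⇒ 18;  out={5}∪out(18)={4,5}
  fail(21) 'abb': from fail(18)=7 chase 'b': 7→0 ⇒ 7;  out=∅∪out(7)=∅
  fail(4) 'cabb': from fail(3)=18 chase 'b': 18 ⇒ 21;  out=∅∪out(21)=∅
  fail(10) 'bdcc': from fail(9)=1 chase 'c': 1→0 ⇒ 1;  out=∅∪out(1)=∅
  fail(15) 'cbba': from fail(14)=7 chase 'a': 7→0 ⇒ 17;  out=∅∪out(17)=∅
  fail(22) 'abba': from fail(21)=7 chase 'a': 7→0 ⇒ 17;  out=∅∪out(17)=∅
  fail(5) 'cabba': from fail(4)=21 chase 'a': 21 ⇒ 22;  out=∅∪out(22)=∅
  fail(11) 'bdccd': from fail(10)=1 chase 'd': 1→0 ⇒ 12;  out={1}∪out(12)={1,2}
  fail(16) 'cbbab': from fail(15)=17 chase 'b': 17 ⇒ 18;  out={3}∪out(18)={3,4}
  fail(23) 'abbad': from fail(22)=17 chase 'd': 17→0 ⇒ 12;  out={6}∪out(12)={2,6}
  fail(6) 'cabbad': from fail(5)=22 chase 'd': 22 ⇒ 23;  out={0}∪out(23)={0,2,6}

Text stream:
i=0 'a': node 0→17
i=1 'c': node 17→1 ·f
i=2 'c': node 1→1 ·f
i=3 'b': node 1→13
i=4 'b': node 13→14
i=5 'b': node 14→7 ·f
i=6 'c': node 7→1 ·f
i=7 'b': node 1→13
i=8 'b': node 13→14
i=9 'a': node 14→15
i=10 'b': node 15→16  ** P3@[6:10],P4@[9:10]
i=11 'a': node 16→17 ·f
i=12 'd': node 17→12 ·f  ** P2@[12:12]
i=13 'a': node 12→19
i=14 'a': node 19→17 ·f
i=15 'b': node 17→18  ** P4@[14:15]
i=16 'b': node 18→21
i=17 'a': node 21→22
i=18 'd': node 22→23  ** P2@[18:18],P6@[14:18]
i=19 'd': node 23→12 ·f  ** P2@[19:19]
i=20 'a': node 12→19
i=21 'b': node 19→20  ** P4@[20:21],P5@[19:21]
i=22 'c': node 20→1 ·f
i=23 'a': node 1→2

Matches: [[10,3],[10,4],[12,2],[15,4],[18,2],[18,6],[19,2],[21,4],[21,5]]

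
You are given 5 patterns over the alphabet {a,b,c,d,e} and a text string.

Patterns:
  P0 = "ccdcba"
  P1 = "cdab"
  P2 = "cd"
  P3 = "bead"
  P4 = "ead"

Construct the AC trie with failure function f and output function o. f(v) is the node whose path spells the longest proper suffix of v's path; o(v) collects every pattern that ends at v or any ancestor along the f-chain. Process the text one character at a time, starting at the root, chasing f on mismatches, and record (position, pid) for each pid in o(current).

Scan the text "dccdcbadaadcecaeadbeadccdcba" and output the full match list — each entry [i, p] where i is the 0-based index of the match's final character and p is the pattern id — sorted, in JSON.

Build:
Trie (insert patterns):
  0='ε' goto b→10 c→1 e→14
  1='c' goto c→2 d→7
  2='cc' goto d→3
  3='ccd' goto c→4
  4='ccdc' goto b→5
  5='ccdcb' goto a→6
  6='ccdcba' goto ·  [P0 ends]
  7='cd' goto a→8  [P2 ends]
  8='cda' goto b→9
  9='cdab' goto ·  [P1 ends]
  10='b' goto e→11
  11='be' goto a→12
  12='bea' goto d→13
  13='bead' goto ·  [P3 ends]
  14='e' goto a→15
  15='ea' goto d→16
  16='ead' goto ·  [P4 ends]

BFS fail/out derivation:
  n1('c'): parent n0 fail=0; on 'c' 0 → fail=0;  out ∅∪∅=∅
  n10('b'): parent n0 fail=0; on 'b' 0 → fail=0;  out ∅∪∅=∅
  n14('e'): parent n0 fail=0; on 'e' 0 → fail=0;  out ∅∪∅=∅
  n2('cc'): parent n1 fail=0; on 'c' 0 → fail=1;  out ∅∪∅=∅
  n7('cd'): parent n1 fail=0; on 'd' 0 → fail=0;  out {2}∪∅={2}
  n11('be'): parent n10 fail=0; on 'e' 0 → fail=14;  out ∅∪∅=∅
  n15('ea'): parent n14 fail=0; on 'a' 0 → fail=0;  out ∅∪∅=∅
  n3('ccd'): parent n2 fail=1; on 'd' 1 → fail=7;  out ∅∪{2}={2}
  n8('cda'): parent n7 fail=0; on 'a' 0 → fail=0;  out ∅∪∅=∅
  n12('bea'): parent n11 fail=14; on 'a' 14 → fail=15;  out ∅∪∅=∅
  n16('ead'): parent n15 fail=0; on 'd' 0 → fail=0;  out {4}∪∅={4}
  n4('ccdc'): parent n3 fail=7; on 'c' 7→0 → fail=1;  out ∅∪∅=∅
  n9('cdab'): parent n8 fail=0; on 'b' 0 → fail=10;  out {1}∪∅={1}
  n13('bead'): parent n12 fail=15; on 'd' 15 → fail=16;  out {3}∪{4}={3,4}
  n5('ccdcb'): parent n4 fail=1; on 'b' 1→0 → fail=10;  out ∅∪∅=∅
  n6('ccdcba'): parent n5 fail=10; on 'a' 10→0 → fail=0;  out {0}∪∅={0}

Text stream:
[0] read 'd'  n0⇒n0
[1] read 'c'  n0⇒n1
[2] read 'c'  n1⇒n2
[3] read 'd'  n2⇒n3  → match P2@[2:3]
[4] read 'c'  n3⇒n4
[5] read 'b'  n4⇒n5
[6] read 'a'  n5⇒n6  → match P0@[1:6]
[7] read 'd'  n6⇒n0 (fail-walked)
[8] read 'a'  n0⇒n0
[9] read 'a'  n0⇒n0
[10] read 'd'  n0⇒n0
[11] read 'c'  n0⇒n1
[12] read 'e'  n1⇒n14 (fail-walked)
[13] read 'c'  n14⇒n1 (fail-walked)
[14] read 'a'  n1⇒n0 (fail-walked)
[15] read 'e'  n0⇒n14
[16] read 'a'  n14⇒n15
[17] read 'd'  n15⇒n16  → match P4@[15:17]
[18] read 'b'  n16⇒n10 (fail-walked)
[19] read 'e'  n10⇒n11
[20] read 'a'  n11⇒n12
[21] read 'd'  n12⇒n13  → match P3@[18:21],P4@[19:21]
[22] read 'c'  n13⇒n1 (fail-walked)
[23] read 'c'  n1⇒n2
[24] read 'd'  n2⇒n3  → match P2@[23:24]
[25] read 'c'  n3⇒n4
[26] read 'b'  n4⇒n5
[27] read 'a'  n5⇒n6  → match P0@[22:27]

All matches (sorted): [[3,2],[6,0],[17,4],[21,3],[21,4],[24,2],[27,0]]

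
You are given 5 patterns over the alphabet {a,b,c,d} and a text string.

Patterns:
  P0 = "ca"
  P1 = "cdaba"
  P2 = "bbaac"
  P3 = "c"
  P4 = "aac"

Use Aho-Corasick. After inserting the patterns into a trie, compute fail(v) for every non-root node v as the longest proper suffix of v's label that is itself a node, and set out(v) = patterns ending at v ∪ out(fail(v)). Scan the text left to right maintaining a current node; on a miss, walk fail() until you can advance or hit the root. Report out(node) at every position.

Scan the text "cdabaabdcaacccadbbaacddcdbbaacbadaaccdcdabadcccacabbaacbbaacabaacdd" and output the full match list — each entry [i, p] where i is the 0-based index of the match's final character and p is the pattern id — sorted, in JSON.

Construct AC machine:
Trie (insert patterns):
  n0 'ε': a→12 b→7 c→1
  n1 'c': a→2 d→3  ←P3
  n2 'ca': ·  ←P0
  n3 'cd': a→4
  n4 'cda': b→5
  n5 'cdab': a→6
  n6 'cdaba': ·  ←P1
  n7 'b': b→8
  n8 'bb': a→9
  n9 'bba': a→10
  n10 'bbaa': c→11
  n11 'bbaac': ·  ←P2
  n12 'a': a→13
  n13 'aa': c→14
  n14 'aac': ·  ←P4

BFS fail/out derivation:
  n1('c'): parent n0 fail=0; on 'c' 0 → fail=0;  out {3}∪∅={3}
  n7('b'): parent n0 fail=0; on 'b' 0 → fail=0;  out ∅∪∅=∅
  n12('a'): parent n0 fail=0; on 'a' 0 → fail=0;  out ∅∪∅=∅
  n2('ca'): parent n1 fail=0; on 'a' 0 → fail=12;  out {0}∪∅={0}
  n3('cd'): parent n1 fail=0; on 'd' 0 → fail=0;  out ∅∪∅=∅
  n8('bb'): parent n7 fail=0; on 'b' 0 → fail=7;  out ∅∪∅=∅
  n13('aa'): parent n12 fail=0; on 'a' 0 → fail=12;  out ∅∪∅=∅
  n4('cda'): parent n3 fail=0; on 'a' 0 → fail=12;  out ∅∪∅=∅
  n9('bba'): parent n8 fail=7; on 'a' 7→0 → fail=12;  out ∅∪∅=∅
  n14('aac'): parent n13 fail=12; on 'c' 12→0 → fail=1;  out {4}∪{3}={3,4}
  n5('cdab'): parent n4 fail=12; on 'b' 12→0 → fail=7;  out ∅∪∅=∅
  n10('bbaa'): parent n9 fail=12; on 'a' 12 → fail=13;  out ∅∪∅=∅
  n6('cdaba'): parent n5 fail=7; on 'a' 7→0 → fail=12;  out {1}∪∅={1}
  n11('bbaac'): parent n10 fail=13; on 'c' 13 → fail=14;  out {2}∪{3,4}={2,3,4}

Run:
i=0 'c': node 0→1  emit P3@[0:0]
i=1 'd': node 1→3
i=2 'a': node 3→4
i=3 'b': node 4→5
i=4 'a': node 5→6  emit P1@[0:4]
i=5 'a': node 6→13 (via fail)
i=6 'b': node 13→7 (via fail)
i=7 'd': node 7→0 (via fail)
i=8 'c': node 0→1  emit P3@[8:8]
i=9 'a': node 1→2  emit P0@[8:9]
i=10 'a': node 2→13 (via fail)
i=11 'c': node 13→14  emit P3@[11:11],P4@[9:11]
i=12 'c': node 14→1 (via fail)  emit P3@[12:12]
i=13 'c': node 1→1 (via fail)  emit P3@[13:13]
i=14 'a': node 1→2  emit P0@[13:14]
i=15 'd': node 2→0 (via fail)
i=16 'b': node 0→7
i=17 'b': node 7→8
i=18 'a': node 8→9
i=19 'a': node 9→10
i=20 'c': node 10→11  emit P2@[16:20],P3@[20:20],P4@[18:20]
i=21 'd': node 11→3 (via fail)
i=22 'd': node 3→0 (via fail)
i=23 'c': node 0→1  emit P3@[23:23]
i=24 'd': node 1→3
i=25 'b': node 3→7 (via fail)
i=26 'b': node 7→8
i=27 'a': node 8→9
i=28 'a': node 9→10
i=29 'c': node 10→11  emit P2@[25:29],P3@[29:29],P4@[27:29]
i=30 'b': node 11→7 (via fail)
i=31 'a': node 7→12 (via fail)
i=32 'd': node 12→0 (via fail)
i=33 'a': node 0→12
i=34 'a': node 12→13
i=35 'c': node 13→14  emit P3@[35:35],P4@[33:35]
i=36 'c': node 14→1 (via fail)  emit P3@[36:36]
i=37 'd': node 1→3
i=38 'c': node 3→1 (via fail)  emit P3@[38:38]
i=39 'd': node 1→3
i=40 'a': node 3→4
i=41 'b': node 4→5
i=42 'a': node 5→6  emit P1@[38:42]
i=43 'd': node 6→0 (via fail)
i=44 'c': node 0→1  emit P3@[44:44]
i=45 'c': node 1→1 (via fail)  emit P3@[45:45]
i=46 'c': node 1→1 (via fail)  emit P3@[46:46]
i=47 'a': node 1→2  emit P0@[46:47]
i=48 'c': node 2→1 (via fail)  emit P3@[48:48]
i=49 'a': node 1→2  emit P0@[48:49]
i=50 'b': node 2→7 (via fail)
i=51 'b': node 7→8
i=52 'a': node 8→9
i=53 'a': node 9→10
i=54 'c': node 10→11  emit P2@[50:54],P3@[54:54],P4@[52:54]
i=55 'b': node 11→7 (via fail)
i=56 'b': node 7→8
i=57 'a': node 8→9
i=58 'a': node 9→10
i=59 'c': node 10→11  emit P2@[55:59],P3@[59:59],P4@[57:59]
i=60 'a': node 11→2 (via fail)  emit P0@[59:60]
i=61 'b': node 2→7 (via fail)
i=62 'a': node 7→12 (via fail)
i=63 'a': node 12→13
i=64 'c': node 13→14  emit P3@[64:64],P4@[62:64]
i=65 'd': node 14→3 (via fail)
i=66 'd': node 3→0 (via fail)

Result: [[0,3],[4,1],[8,3],[9,0],[11,3],[11,4],[12,3],[13,3],[14,0],[20,2],[20,3],[20,4],[23,3],[29,2],[29,3],[29,4],[35,3],[35,4],[36,3],[38,3],[42,1],[44,3],[45,3],[46,3],[47,0],[48,3],[49,0],[54,2],[54,3],[54,4],[59,2],[59,3],[59,4],[60,0],[64,3],[64,4]]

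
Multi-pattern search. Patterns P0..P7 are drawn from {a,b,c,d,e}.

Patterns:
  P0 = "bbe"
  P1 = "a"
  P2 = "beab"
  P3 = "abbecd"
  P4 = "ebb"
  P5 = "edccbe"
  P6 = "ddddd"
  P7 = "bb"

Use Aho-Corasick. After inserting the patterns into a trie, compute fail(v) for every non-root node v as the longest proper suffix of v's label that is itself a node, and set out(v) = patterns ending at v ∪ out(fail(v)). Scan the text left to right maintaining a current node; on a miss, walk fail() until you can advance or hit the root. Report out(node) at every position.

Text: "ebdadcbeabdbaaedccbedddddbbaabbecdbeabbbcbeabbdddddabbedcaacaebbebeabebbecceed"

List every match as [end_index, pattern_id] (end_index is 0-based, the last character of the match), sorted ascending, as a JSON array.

Construct AC machine:
Trie (insert patterns):
  n0 'ε': a→4 b→1 d→21 e→13
  n1 'b': b→2 e→5
  n2 'bb': e→3  [P7 ends]
  n3 'bbe': ·  [P0 ends]
  n4 'a': b→8  [P1 ends]
  n5 'be': a→6
  n6 'bea': b→7
  n7 'beab': ·  [P2 ends]
  n8 'ab': b→9
  n9 'abb': e→10
  n10 'abbe': c→11
  n11 'abbec': d→12
  n12 'abbecd': ·  [P3 ends]
  n13 'e': b→14 d→16
  n14 'eb': b→15
  n15 'ebb': ·  [P4 ends]
  n16 'ed': c→17
  n17 'edc': c→18
  n18 'edcc': b→19
  n19 'edccb': e→20
  n20 'edccbe': ·  [P5 ends]
  n21 'd': d→22
  n22 'dd': d→23
  n23 'ddd': d→24
  n24 'dddd': d→25
  n25 'ddddd': ·  [P6 ends]

Failure links (BFS by depth):
  fail(1) 'b': from fail(0)=0 chase 'b': 0 ⇒ 0;  out=∅∪out(0)=∅
  fail(4) 'a': from fail(0)=0 chase 'a': 0 ⇒ 0;  out={1}∪out(0)={1}
  fail(13) 'e': from fail(0)=0 chase 'e': 0 ⇒ 0;  out=∅∪out(0)=∅
  fail(21) 'd': from fail(0)=0 chase 'd': 0 ⇒ 0;  out=∅∪out(0)=∅
  fail(2) 'bb': from fail(1)=0 chase 'b': 0 ⇒ 1;  out={7}∪out(1)={7}
  fail(5) 'be': from fail(1)=0 chase 'e': 0 ⇒ 13;  out=∅∪out(13)=∅
  fail(8) 'ab': from fail(4)=0 chase 'b': 0 ⇒ 1;  out=∅∪out(1)=∅
  fail(14) 'eb': from fail(13)=0 chase 'b': 0 ⇒ 1;  out=∅∪out(1)=∅
  fail(16) 'ed': from fail(13)=0 chase 'd': 0 ⇒ 21;  out=∅∪out(21)=∅
  fail(22) 'dd': from fail(21)=0 chase 'd': 0 ⇒ 21;  out=∅∪out(21)=∅
  fail(3) 'bbe': from fail(2)=1 chase 'e': 1 ⇒ 5;  out={0}∪out(5)={0}
  fail(6) 'bea': from fail(5)=13 chase 'a': 13→0 ⇒ 4;  out=∅∪out(4)={1}
  fail(9) 'abb': from fail(8)=1 chase 'b': 1 ⇒ 2;  out=∅∪out(2)={7}
  fail(15) 'ebb': from fail(14)=1 chase 'b': 1 ⇒ 2;  out={4}∪out(2)={4,7}
  fail(17) 'edc': from fail(16)=21 chase 'c': 21→0 ⇒ 0;  out=∅∪out(0)=∅
  fail(23) 'ddd': from fail(22)=21 chase 'd': 21 ⇒ 22;  out=∅∪out(22)=∅
  fail(7) 'beab': from fail(6)=4 chase 'b': 4 ⇒ 8;  out={2}∪out(8)={2}
  fail(10) 'abbe': from fail(9)=2 chase 'e': 2 ⇒ 3;  out=∅∪out(3)={0}
  fail(18) 'edcc': from fail(17)=0 chase 'c': 0 ⇒ 0;  out=∅∪out(0)=∅
  fail(24) 'dddd': from fail(23)=22 chase 'd': 22 ⇒ 23;  out=∅∪out(23)=∅
  fail(11) 'abbec': from fail(10)=3 chase 'c': 3→5→13→0 ⇒ 0;  out=∅∪out(0)=∅
  fail(19) 'edccb': from fail(18)=0 chase 'b': 0 ⇒ 1;  out=∅∪out(1)=∅
  fail(25) 'ddddd': from fail(24)=23 chase 'd': 23 ⇒ 24;  out={6}∪out(24)={6}
  fail(12) 'abbecd': from fail(11)=0 chase 'd': 0 ⇒ 21;  out={3}∪out(21)={3}
  fail(20) 'edccbe': from fail(19)=1 chase 'e': 1 ⇒ 5;  out={5}∪out(5)={5}

Scan:
i=0 'e': node 0→13
i=1 'b': node 13→14
i=2 'd': node 14→21 (fail-walked)
i=3 'a': node 21→4 (fail-walked)  ** P1@[3:3]
i=4 'd': node 4→21 (fail-walked)
i=5 'c': node 21→0 (fail-walked)
i=6 'b': node 0→1
i=7 'e': node 1→5
i=8 'a': node 5→6  ** P1@[8:8]
i=9 'b': node 6→7  ** P2@[6:9]
i=10 'd': node 7→21 (fail-walked)
i=11 'b': node 21→1 (fail-walked)
i=12 'a': node 1→4 (fail-walked)  ** P1@[12:12]
i=13 'a': node 4→4 (fail-walked)  ** P1@[13:13]
i=14 'e': node 4→13 (fail-walked)
i=15 'd': node 13→16
i=16 'c': node 16→17
i=17 'c': node 17→18
i=18 'b': node 18→19
i=19 'e': node 19→20  ** P5@[14:19]
i=20 'd': node 20→16 (fail-walked)
i=21 'd': node 16→22 (fail-walked)
i=22 'd': node 22→23
i=23 'd': node 23→24
i=24 'd': node 24→25  ** P6@[20:24]
i=25 'b': node 25→1 (fail-walked)
i=26 'b': node 1→2  ** P7@[25:26]
i=27 'a': node 2→4 (fail-walked)  ** P1@[27:27]
i=28 'a': node 4→4 (fail-walked)  ** P1@[28:28]
i=29 'b': node 4→8
i=30 'b': node 8→9  ** P7@[29:30]
i=31 'e': node 9→10  ** P0@[29:31]
i=32 'c': node 10→11
i=33 'd': node 11→12  ** P3@[28:33]
i=34 'b': node 12→1 (fail-walked)
i=35 'e': node 1→5
i=36 'a': node 5→6  ** P1@[36:36]
i=37 'b': node 6→7  ** P2@[34:37]
i=38 'b': node 7→9 (fail-walked)  ** P7@[37:38]
i=39 'b': node 9→2 (fail-walked)  ** P7@[38:39]
i=40 'c': node 2→0 (fail-walked)
i=41 'b': node 0→1
i=42 'e': node 1→5
i=43 'a': node 5→6  ** P1@[43:43]
i=44 'b': node 6→7  ** P2@[41:44]
i=45 'b': node 7→9 (fail-walked)  ** P7@[44:45]
i=46 'd': node 9→21 (fail-walked)
i=47 'd': node 21→22
i=48 'd': node 22→23
i=49 'd': node 23→24
i=50 'd': node 24→25  ** P6@[46:50]
i=51 'a': node 25→4 (fail-walked)  ** P1@[51:51]
i=52 'b': node 4→8
i=53 'b': node 8→9  ** P7@[52:53]
i=54 'e': node 9→10  ** P0@[52:54]
i=55 'd': node 10→16 (fail-walked)
i=56 'c': node 16→17
i=57 'a': node 17→4 (fail-walked)  ** P1@[57:57]
i=58 'a': node 4→4 (fail-walked)  ** P1@[58:58]
i=59 'c': node 4→0 (fail-walked)
i=60 'a': node 0→4  ** P1@[60:60]
i=61 'e': node 4→13 (fail-walked)
i=62 'b': node 13→14
i=63 'b': node 14→15  ** P4@[61:63],P7@[62:63]
i=64 'e': node 15→3 (fail-walked)  ** P0@[62:64]
i=65 'b': node 3→14 (fail-walked)
i=66 'e': node 14→5 (fail-walked)
i=67 'a': node 5→6  ** P1@[67:67]
i=68 'b': node 6→7  ** P2@[65:68]
i=69 'e': node 7→5 (fail-walked)
i=70 'b': node 5→14 (fail-walked)
i=71 'b': node 14→15  ** P4@[69:71],P7@[70:71]
i=72 'e': node 15→3 (fail-walked)  ** P0@[70:72]
i=73 'c': node 3→0 (fail-walked)
i=74 'c': node 0→0
i=75 'e': node 0→13
i=76 'e': node 13→13 (fail-walked)
i=77 'd': node 13→16

Matches: [[3,1],[8,1],[9,2],[12,1],[13,1],[19,5],[24,6],[26,7],[27,1],[28,1],[30,7],[31,0],[33,3],[36,1],[37,2],[38,7],[39,7],[43,1],[44,2],[45,7],[50,6],[51,1],[53,7],[54,0],[57,1],[58,1],[60,1],[63,4],[63,7],[64,0],[67,1],[68,2],[71,4],[71,7],[72,0]]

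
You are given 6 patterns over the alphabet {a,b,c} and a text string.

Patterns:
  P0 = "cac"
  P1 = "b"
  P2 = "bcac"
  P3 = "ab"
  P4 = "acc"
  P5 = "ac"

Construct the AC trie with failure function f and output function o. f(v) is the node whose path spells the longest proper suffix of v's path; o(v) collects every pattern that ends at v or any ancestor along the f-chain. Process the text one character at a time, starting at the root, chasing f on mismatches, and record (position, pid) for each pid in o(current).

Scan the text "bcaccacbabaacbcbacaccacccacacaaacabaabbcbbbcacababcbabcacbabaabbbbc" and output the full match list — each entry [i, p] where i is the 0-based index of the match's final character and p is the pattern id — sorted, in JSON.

Construct AC machine:
Trie nodes:
  0='ε' goto a→8 b→4 c→1
  1='c' goto a→2
  2='ca' goto c→3
  3='cac' goto ·  ←P0
  4='b' goto c→5  ←P1
  5='bc' goto a→6
  6='bca' goto c→7
  7='bcac' goto ·  ←P2
  8='a' goto b→9 c→10
  9='ab' goto ·  ←P3
  10='ac' goto c→11  ←P5
  11='acc' goto ·  ←P4

BFS fail/out derivation:
  n1('c'): parent n0 fail=0; on 'c' 0 → fail=0;  out ∅∪∅=∅
  n4('b'): parent n0 fail=0; on 'b' 0 → fail=0;  out {1}∪∅={1}
  n8('a'): parent n0 fail=0; on 'a' 0 → fail=0;  out ∅∪∅=∅
  n2('ca'): parent n1 fail=0; on 'a' 0 → fail=8;  out ∅∪∅=∅
  n5('bc'): parent n4 fail=0; on 'c' 0 → fail=1;  out ∅∪∅=∅
  n9('ab'): parent n8 fail=0; on 'b' 0 → fail=4;  out {3}∪{1}={1,3}
  n10('ac'): parent n8 fail=0; on 'c' 0 → fail=1;  out {5}∪∅={5}
  n3('cac'): parent n2 fail=8; on 'c' 8 → fail=10;  out {0}∪{5}={0,5}
  n6('bca'): parent n5 fail=1; on 'a' 1 → fail=2;  out ∅∪∅=∅
  n11('acc'): parent n10 fail=1; on 'c' 1→0 → fail=1;  out {4}∪∅={4}
  n7('bcac'): parent n6 fail=2; on 'c' 2 → fail=3;  out {2}∪{0,5}={0,2,5}

Text stream:
pos 0 'b': at 4  ** P1@[0:0]
pos 1 'c': at 5
pos 2 'a': at 6
pos 3 'c': at 7  ** P0@[1:3],P2@[0:3],P5@[2:3]
pos 4 'c': at 11 (fail-walked)  ** P4@[2:4]
pos 5 'a': at 2 (fail-walked)
pos 6 'c': at 3  ** P0@[4:6],P5@[5:6]
pos 7 'b': at 4 (fail-walked)  ** P1@[7:7]
pos 8 'a': at 8 (fail-walked)
pos 9 'b': at 9  ** P1@[9:9],P3@[8:9]
pos 10 'a': at 8 (fail-walked)
pos 11 'a': at 8 (fail-walked)
pos 12 'c': at 10  ** P5@[11:12]
pos 13 'b': at 4 (fail-walked)  ** P1@[13:13]
pos 14 'c': at 5
pos 15 'b': at 4 (fail-walked)  ** P1@[15:15]
pos 16 'a': at 8 (fail-walked)
pos 17 'c': at 10  ** P5@[16:17]
pos 18 'a': at 2 (fail-walked)
pos 19 'c': at 3  ** P0@[17:19],P5@[18:19]
pos 20 'c': at 11 (fail-walked)  ** P4@[18:20]
pos 21 'a': at 2 (fail-walked)
pos 22 'c': at 3  ** P0@[20:22],P5@[21:22]
pos 23 'c': at 11 (fail-walked)  ** P4@[21:23]
pos 24 'c': at 1 (fail-walked)
pos 25 'a': at 2
pos 26 'c': at 3  ** P0@[24:26],P5@[25:26]
pos 27 'a': at 2 (fail-walked)
pos 28 'c': at 3  ** P0@[26:28],P5@[27:28]
pos 29 'a': at 2 (fail-walked)
pos 30 'a': at 8 (fail-walked)
pos 31 'a': at 8 (fail-walked)
pos 32 'c': at 10  ** P5@[31:32]
pos 33 'a': at 2 (fail-walked)
pos 34 'b': at 9 (fail-walked)  ** P1@[34:34],P3@[33:34]
pos 35 'a': at 8 (fail-walked)
pos 36 'a': at 8 (fail-walked)
pos 37 'b': at 9  ** P1@[37:37],P3@[36:37]
pos 38 'b': at 4 (fail-walked)  ** P1@[38:38]
pos 39 'c': at 5
pos 40 'b': at 4 (fail-walked)  ** P1@[40:40]
pos 41 'b': at 4 (fail-walked)  ** P1@[41:41]
pos 42 'b': at 4 (fail-walked)  ** P1@[42:42]
pos 43 'c': at 5
pos 44 'a': at 6
pos 45 'c': at 7  ** P0@[43:45],P2@[42:45],P5@[44:45]
pos 46 'a': at 2 (fail-walked)
pos 47 'b': at 9 (fail-walked)  ** P1@[47:47],P3@[46:47]
pos 48 'a': at 8 (fail-walked)
pos 49 'b': at 9  ** P1@[49:49],P3@[48:49]
pos 50 'c': at 5 (fail-walked)
pos 51 'b': at 4 (fail-walked)  ** P1@[51:51]
pos 52 'a': at 8 (fail-walked)
pos 53 'b': at 9  ** P1@[53:53],P3@[52:53]
pos 54 'c': at 5 (fail-walked)
pos 55 'a': at 6
pos 56 'c': at 7  ** P0@[54:56],P2@[53:56],P5@[55:56]
pos 57 'b': at 4 (fail-walked)  ** P1@[57:57]
pos 58 'a': at 8 (fail-walked)
pos 59 'b': at 9  ** P1@[59:59],P3@[58:59]
pos 60 'a': at 8 (fail-walked)
pos 61 'a': at 8 (fail-walked)
pos 62 'b': at 9  ** P1@[62:62],P3@[61:62]
pos 63 'b': at 4 (fail-walked)  ** P1@[63:63]
pos 64 'b': at 4 (fail-walked)  ** P1@[64:64]
pos 65 'b': at 4 (fail-walked)  ** P1@[65:65]
pos 66 'c': at 5

Result: [[0,1],[3,0],[3,2],[3,5],[4,4],[6,0],[6,5],[7,1],[9,1],[9,3],[12,5],[13,1],[15,1],[17,5],[19,0],[19,5],[20,4],[22,0],[22,5],[23,4],[26,0],[26,5],[28,0],[28,5],[32,5],[34,1],[34,3],[37,1],[37,3],[38,1],[40,1],[41,1],[42,1],[45,0],[45,2],[45,5],[47,1],[47,3],[49,1],[49,3],[51,1],[53,1],[53,3],[56,0],[56,2],[56,5],[57,1],[59,1],[59,3],[62,1],[62,3],[63,1],[64,1],[65,1]]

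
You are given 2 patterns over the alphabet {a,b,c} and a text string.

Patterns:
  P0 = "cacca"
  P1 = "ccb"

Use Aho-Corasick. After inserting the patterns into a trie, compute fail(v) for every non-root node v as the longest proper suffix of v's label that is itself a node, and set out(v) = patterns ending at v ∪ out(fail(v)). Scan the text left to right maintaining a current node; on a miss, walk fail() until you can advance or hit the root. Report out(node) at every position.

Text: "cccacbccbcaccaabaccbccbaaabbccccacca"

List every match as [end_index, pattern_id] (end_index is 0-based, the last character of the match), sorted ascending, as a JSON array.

Build:
Trie (insert patterns):
  0='ε' goto c→1
  1='c' goto a→2 c→6
  2='ca' goto c→3
  3='cac' goto c→4
  4='cacc' goto a→5
  5='cacca' goto ·  [P0 ends]
  6='cc' goto b→7
  7='ccb' goto ·  [P1 ends]

BFS fail/out derivation:
  n1('c'): parent n0 fail=0; on 'c' 0 → fail=0;  out ∅∪∅=∅
  n2('ca'): parent n1 fail=0; on 'a' 0 → fail=0;  out ∅∪∅=∅
  n6('cc'): parent n1 fail=0; on 'c' 0 → fail=1;  out ∅∪∅=∅
  n3('cac'): parent n2 fail=0; on 'c' 0 → fail=1;  out ∅∪∅=∅
  n7('ccb'): parent n6 fail=1; on 'b' 1→0 → fail=0;  out {1}∪∅={1}
  n4('cacc'): parent n3 fail=1; on 'c' 1 → fail=6;  out ∅∪∅=∅
  n5('cacca'): parent n4 fail=6; on 'a' 6→1 → fail=2;  out {0}∪∅={0}

Scan:
pos 0 'c': at 1
pos 1 'c': at 6
pos 2 'c': at 6 (via fail)
pos 3 'a': at 2 (via fail)
pos 4 'c': at 3
pos 5 'b': at 0 (via fail)
pos 6 'c': at 1
pos 7 'c': at 6
pos 8 'b': at 7  ** P1@[6:8]
pos 9 'c': at 1 (via fail)
pos 10 'a': at 2
pos 11 'c': at 3
pos 12 'c': at 4
pos 13 'a': at 5  ** P0@[9:13]
pos 14 'a': at 0 (via fail)
pos 15 'b': at 0
pos 16 'a': at 0
pos 17 'c': at 1
pos 18 'c': at 6
pos 19 'b': at 7  ** P1@[17:19]
pos 20 'c': at 1 (via fail)
pos 21 'c': at 6
pos 22 'b': at 7  ** P1@[20:22]
pos 23 'a': at 0 (via fail)
pos 24 'a': at 0
pos 25 'a': at 0
pos 26 'b': at 0
pos 27 'b': at 0
pos 28 'c': at 1
pos 29 'c': at 6
pos 30 'c': at 6 (via fail)
pos 31 'c': at 6 (via fail)
pos 32 'a': at 2 (via fail)
pos 33 'c': at 3
pos 34 'c': at 4
pos 35 'a': at 5  ** P0@[31:35]

Matches: [[8,1],[13,0],[19,1],[22,1],[35,0]]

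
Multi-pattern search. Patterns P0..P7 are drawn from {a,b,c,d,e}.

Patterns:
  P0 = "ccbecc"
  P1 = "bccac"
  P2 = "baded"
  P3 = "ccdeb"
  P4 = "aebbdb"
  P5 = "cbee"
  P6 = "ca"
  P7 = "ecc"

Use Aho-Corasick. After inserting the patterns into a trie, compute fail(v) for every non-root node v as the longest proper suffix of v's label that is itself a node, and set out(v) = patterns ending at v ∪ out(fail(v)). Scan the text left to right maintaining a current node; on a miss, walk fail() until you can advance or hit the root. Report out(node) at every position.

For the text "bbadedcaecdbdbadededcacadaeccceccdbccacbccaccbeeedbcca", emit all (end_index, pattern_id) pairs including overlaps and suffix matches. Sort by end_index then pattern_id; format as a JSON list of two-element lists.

Construct AC machine:
Trie nodes:
  0='ε' goto a→19 b→7 c→1 e→29
  1='c' goto a→28 b→25 c→2
  2='cc' goto b→3 d→16
  3='ccb' goto e→4
  4='ccbe' goto c→5
  5='ccbec' goto c→6
  6='ccbecc' goto ·  [P0 ends]
  7='b' goto a→12 c→8
  8='bc' goto c→9
  9='bcc' goto a→10
  10='bcca' goto c→11
  11='bccac' goto ·  [P1 ends]
  12='ba' goto d→13
  13='bad' goto e→14
  14='bade' goto d→15
  15='baded' goto ·  [P2 ends]
  16='ccd' goto e→17
  17='ccde' goto b→18
  18='ccdeb' goto ·  [P3 ends]
  19='a' goto e→20
  20='ae' goto b→21
  21='aeb' goto b→22
  22='aebb' goto d→23
  23='aebbd' goto b→24
  24='aebbdb' goto ·  [P4 ends]
  25='cb' goto e→26
  26='cbe' goto e→27
  27='cbee' goto ·  [P5 ends]
  28='ca' goto ·  [P6 ends]
  29='e' goto c→30
  30='ec' goto c→31
  31='ecc' goto ·  [P7 ends]

Failure links (BFS by depth):
  fail(1) 'c': from fail(0)=0 chase 'c': 0 ⇒ 0;  out=∅∪out(0)=∅
  fail(7) 'b': from fail(0)=0 chase 'b': 0 ⇒ 0;  out=∅∪out(0)=∅
  fail(19) 'a': from fail(0)=0 chase 'a': 0 ⇒ 0;  out=∅∪out(0)=∅
  fail(29) 'e': from fail(0)=0 chase 'e': 0 ⇒ 0;  out=∅∪out(0)=∅
  fail(2) 'cc': from fail(1)=0 chase 'c': 0 ⇒ 1;  out=∅∪out(1)=∅
  fail(8) 'bc': from fail(7)=0 chase 'c': 0 ⇒ 1;  out=∅∪out(1)=∅
  fail(12) 'ba': from fail(7)=0 chase 'a': 0 ⇒ 19;  out=∅∪out(19)=∅
  fail(20) 'ae': from fail(19)=0 chase 'e': 0 ⇒ 29;  out=∅∪out(29)=∅
  fail(25) 'cb': from fail(1)=0 chase 'b': 0 ⇒ 7;  out=∅∪out(7)=∅
  fail(28) 'ca': from fail(1)=0 chase 'a': 0 ⇒ 19;  out={6}∪out(19)={6}
  fail(30) 'ec': from fail(29)=0 chase 'c': 0 ⇒ 1;  out=∅∪out(1)=∅
  fail(3) 'ccb': from fail(2)=1 chase 'b': 1 ⇒ 25;  out=∅∪out(25)=∅
  fail(9) 'bcc': from fail(8)=1 chase 'c': 1 ⇒ 2;  out=∅∪out(2)=∅
  fail(13) 'bad': from fail(12)=19 chase 'd': 19→0 ⇒ 0;  out=∅∪out(0)=∅
  fail(16) 'ccd': from fail(2)=1 chase 'd': 1→0 ⇒ 0;  out=∅∪out(0)=∅
  fail(21) 'aeb': from fail(20)=29 chase 'b': 29→0 ⇒ 7;  out=∅∪out(7)=∅
  fail(26) 'cbe': from fail(25)=7 chase 'e': 7→0 ⇒ 29;  out=∅∪out(29)=∅
  fail(31) 'ecc': from fail(30)=1 chase 'c': 1 ⇒ 2;  out={7}∪out(2)={7}
  fail(4) 'ccbe': from fail(3)=25 chase 'e': 25 ⇒ 26;  out=∅∪out(26)=∅
  fail(10) 'bcca': from fail(9)=2 chase 'a': 2→1 ⇒ 28;  out=∅∪out(28)={6}
  fail(14) 'bade': from fail(13)=0 chase 'e': 0 ⇒ 29;  out=∅∪out(29)=∅
  fail(17) 'ccde': from fail(16)=0 chase 'e': 0 ⇒ 29;  out=∅∪out(29)=∅
  fail(22) 'aebb': from fail(21)=7 chase 'b': 7→0 ⇒ 7;  out=∅∪out(7)=∅
  fail(27) 'cbee': from fail(26)=29 chase 'e': 29→0 ⇒ 29;  out={5}∪out(29)={5}
  fail(5) 'ccbec': from fail(4)=26 chase 'c': 26→29 ⇒ 30;  out=∅∪out(30)=∅
  fail(11) 'bccac': from fail(10)=28 chase 'c': 28→19→0 ⇒ 1;  out={1}∪out(1)={1}
  fail(15) 'baded': from fail(14)=29 chase 'd': 29→0 ⇒ 0;  out={2}∪out(0)={2}
  fail(18) 'ccdeb': from fail(17)=29 chase 'b': 29→0 ⇒ 7;  out={3}∪out(7)={3}
  fail(23) 'aebbd': from fail(22)=7 chase 'd': 7→0 ⇒ 0;  out=∅∪out(0)=∅
  fail(6) 'ccbecc': from fail(5)=30 chase 'c': 30 ⇒ 31;  out={0}∪out(31)={0,7}
  fail(24) 'aebbdb': from fail(23)=0 chase 'b': 0 ⇒ 7;  out={4}∪out(7)={4}

Text stream:
pos 0 'b': at 7
pos 1 'b': at 7 ·f
pos 2 'a': at 12
pos 3 'd': at 13
pos 4 'e': at 14
pos 5 'd': at 15  → match P2@[1:5]
pos 6 'c': at 1 ·f
pos 7 'a': at 28  → match P6@[6:7]
pos 8 'e': at 20 ·f
pos 9 'c': at 30 ·f
pos 10 'd': at 0 ·f
pos 11 'b': at 7
pos 12 'd': at 0 ·f
pos 13 'b': at 7
pos 14 'a': at 12
pos 15 'd': at 13
pos 16 'e': at 14
pos 17 'd': at 15  → match P2@[13:17]
pos 18 'e': at 29 ·f
pos 19 'd': at 0 ·f
pos 20 'c': at 1
pos 21 'a': at 28  → match P6@[20:21]
pos 22 'c': at 1 ·f
pos 23 'a': at 28  → match P6@[22:23]
pos 24 'd': at 0 ·f
pos 25 'a': at 19
pos 26 'e': at 20
pos 27 'c': at 30 ·f
pos 28 'c': at 31  → match P7@[26:28]
pos 29 'c': at 2 ·f
pos 30 'e': at 29 ·f
pos 31 'c': at 30
pos 32 'c': at 31  → match P7@[30:32]
pos 33 'd': at 16 ·f
pos 34 'b': at 7 ·f
pos 35 'c': at 8
pos 36 'c': at 9
pos 37 'a': at 10  → match P6@[36:37]
pos 38 'c': at 11  → match P1@[34:38]
pos 39 'b': at 25 ·f
pos 40 'c': at 8 ·f
pos 41 'c': at 9
pos 42 'a': at 10  → match P6@[41:42]
pos 43 'c': at 11  → match P1@[39:43]
pos 44 'c': at 2 ·f
pos 45 'b': at 3
pos 46 'e': at 4
pos 47 'e': at 27 ·f  → match P5@[44:47]
pos 48 'e': at 29 ·f
pos 49 'd': at 0 ·f
pos 50 'b': at 7
pos 51 'c': at 8
pos 52 'c': at 9
pos 53 'a': at 10  → match P6@[52:53]

Matches: [[5,2],[7,6],[17,2],[21,6],[23,6],[28,7],[32,7],[37,6],[38,1],[42,6],[43,1],[47,5],[53,6]]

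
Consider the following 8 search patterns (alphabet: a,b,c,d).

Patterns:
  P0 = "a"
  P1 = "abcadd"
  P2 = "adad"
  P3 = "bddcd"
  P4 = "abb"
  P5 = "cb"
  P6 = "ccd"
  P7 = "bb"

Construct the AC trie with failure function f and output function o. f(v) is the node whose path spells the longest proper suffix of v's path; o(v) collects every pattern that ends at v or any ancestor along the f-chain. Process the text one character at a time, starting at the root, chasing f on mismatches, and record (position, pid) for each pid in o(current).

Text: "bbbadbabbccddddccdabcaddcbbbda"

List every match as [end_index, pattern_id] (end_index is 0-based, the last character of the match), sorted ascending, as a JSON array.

Construct AC machine:
Trie (insert patterns):
  n0 'ε': a→1 b→10 c→16
  n1 'a': b→2 d→7  ←P0
  n2 'ab': b→15 c→3
  n3 'abc': a→4
  n4 'abca': d→5
  n5 'abcad': d→6
  n6 'abcadd': ·  ←P1
  n7 'ad': a→8
  n8 'ada': d→9
  n9 'adad': ·  ←P2
  n10 'b': b→20 d→11
  n11 'bd': d→12
  n12 'bdd': c→13
  n13 'bddc': d→14
  n14 'bddcd': ·  ←P3
  n15 'abb': ·  ←P4
  n16 'c': b→17 c→18
  n17 'cb': ·  ←P5
  n18 'cc': d→19
  n19 'ccd': ·  ←P6
  n20 'bb': ·  ←P7

Failure links (BFS by depth):
  n1('a'): parent n0 fail=0; on 'a' 0 → fail=0;  out {0}∪∅={0}
  n10('b'): parent n0 fail=0; on 'b' 0 → fail=0;  out ∅∪∅=∅
  n16('c'): parent n0 fail=0; on 'c' 0 → fail=0;  out ∅∪∅=∅
  n2('ab'): parent n1 fail=0; on 'b' 0 → fail=10;  out ∅∪∅=∅
  n7('ad'): parent n1 fail=0; on 'd' 0 → fail=0;  out ∅∪∅=∅
  n11('bd'): parent n10 fail=0; on 'd' 0 → fail=0;  out ∅∪∅=∅
  n17('cb'): parent n16 fail=0; on 'b' 0 → fail=10;  out {5}∪∅={5}
  n18('cc'): parent n16 fail=0; on 'c' 0 → fail=16;  out ∅∪∅=∅
  n20('bb'): parent n10 fail=0; on 'b' 0 → fail=10;  out {7}∪∅={7}
  n3('abc'): parent n2 fail=10; on 'c' 10→0 → fail=16;  out ∅∪∅=∅
  n8('ada'): parent n7 fail=0; on 'a' 0 → fail=1;  out ∅∪{0}={0}
  n12('bdd'): parent n11 fail=0; on 'd' 0 → fail=0;  out ∅∪∅=∅
  n15('abb'): parent n2 fail=10; on 'b' 10 → fail=20;  out {4}∪{7}={4,7}
  n19('ccd'): parent n18 fail=16; on 'd' 16→0 → fail=0;  out {6}∪∅={6}
  n4('abca'): parent n3 fail=16; on 'a' 16→0 → fail=1;  out ∅∪{0}={0}
  n9('adad'): parent n8 fail=1; on 'd' 1 → fail=7;  out {2}∪∅={2}
  n13('bddc'): parent n12 fail=0; on 'c' 0 → fail=16;  out ∅∪∅=∅
  n5('abcad'): parent n4 fail=1; on 'd' 1 → fail=7;  out ∅∪∅=∅
  n14('bddcd'): parent n13 fail=16; on 'd' 16→0 → fail=0;  out {3}∪∅={3}
  n6('abcadd'): parent n5 fail=7; on 'd' 7→0 → fail=0;  out {1}∪∅={1}

Text stream:
[0] read 'b'  n0⇒n10
[1] read 'b'  n10⇒n20  emit P7@[0:1]
[2] read 'b'  n20⇒n20 (via fail)  emit P7@[1:2]
[3] read 'a'  n20⇒n1 (via fail)  emit P0@[3:3]
[4] read 'd'  n1⇒n7
[5] read 'b'  n7⇒n10 (via fail)
[6] read 'a'  n10⇒n1 (via fail)  emit P0@[6:6]
[7] read 'b'  n1⇒n2
[8] read 'b'  n2⇒n15  emit P4@[6:8],P7@[7:8]
[9] read 'c'  n15⇒n16 (via fail)
[10] read 'c'  n16⇒n18
[11] read 'd'  n18⇒n19  emit P6@[9:11]
[12] read 'd'  n19⇒n0 (via fail)
[13] read 'd'  n0⇒n0
[14] read 'd'  n0⇒n0
[15] read 'c'  n0⇒n16
[16] read 'c'  n16⇒n18
[17] read 'd'  n18⇒n19  emit P6@[15:17]
[18] read 'a'  n19⇒n1 (via fail)  emit P0@[18:18]
[19] read 'b'  n1⇒n2
[20] read 'c'  n2⇒n3
[21] read 'a'  n3⇒n4  emit P0@[21:21]
[22] read 'd'  n4⇒n5
[23] read 'd'  n5⇒n6  emit P1@[18:23]
[24] read 'c'  n6⇒n16 (via fail)
[25] read 'b'  n16⇒n17  emit P5@[24:25]
[26] read 'b'  n17⇒n20 (via fail)  emit P7@[25:26]
[27] read 'b'  n20⇒n20 (via fail)  emit P7@[26:27]
[28] read 'd'  n20⇒n11 (via fail)
[29] read 'a'  n11⇒n1 (via fail)  emit P0@[29:29]

Result: [[1,7],[2,7],[3,0],[6,0],[8,4],[8,7],[11,6],[17,6],[18,0],[21,0],[23,1],[25,5],[26,7],[27,7],[29,0]]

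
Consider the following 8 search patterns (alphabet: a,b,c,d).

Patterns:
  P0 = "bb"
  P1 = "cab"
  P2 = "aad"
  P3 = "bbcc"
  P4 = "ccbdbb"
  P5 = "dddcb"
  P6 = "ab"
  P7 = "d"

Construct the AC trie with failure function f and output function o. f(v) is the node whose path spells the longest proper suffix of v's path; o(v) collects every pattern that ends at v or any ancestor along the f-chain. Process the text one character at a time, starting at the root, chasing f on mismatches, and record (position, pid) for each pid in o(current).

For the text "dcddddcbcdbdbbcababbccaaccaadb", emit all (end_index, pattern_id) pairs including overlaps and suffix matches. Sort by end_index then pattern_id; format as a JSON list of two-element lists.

Construct AC machine:
Trie (insert patterns):
  0='ε' goto a→6 b→1 c→3 d→16
  1='b' goto b→2
  2='bb' goto c→9  [P0 ends]
  3='c' goto a→4 c→11
  4='ca' goto b→5
  5='cab' goto ·  [P1 ends]
  6='a' goto a→7 b→21
  7='aa' goto d→8
  8='aad' goto ·  [P2 ends]
  9='bbc' goto c→10
  10='bbcc' goto ·  [P3 ends]
  11='cc' goto b→12
  12='ccb' goto d→13
  13='ccbd' goto b→14
  14='ccbdb' goto b→15
  15='ccbdbb' goto ·  [P4 ends]
  16='d' goto d→17  [P7 ends]
  17='dd' goto d→18
  18='ddd' goto c→19
  19='dddc' goto b→20
  20='dddcb' goto ·  [P5 ends]
  21='ab' goto ·  [P6 ends]

BFS fail/out derivation:
  n1('b'): parent n0 fail=0; on 'b' 0 → fail=0;  out ∅∪∅=∅
  n3('c'): parent n0 fail=0; on 'c' 0 → fail=0;  out ∅∪∅=∅
  n6('a'): parent n0 fail=0; on 'a' 0 → fail=0;  out ∅∪∅=∅
  n16('d'): parent n0 fail=0; on 'd' 0 → fail=0;  out {7}∪∅={7}
  n2('bb'): parent n1 fail=0; on 'b' 0 → fail=1;  out {0}∪∅={0}
  n4('ca'): parent n3 fail=0; on 'a' 0 → fail=6;  out ∅∪∅=∅
  n7('aa'): parent n6 fail=0; on 'a' 0 → fail=6;  out ∅∪∅=∅
  n11('cc'): parent n3 fail=0; on 'c' 0 → fail=3;  out ∅∪∅=∅
  n17('dd'): parent n16 fail=0; on 'd' 0 → fail=16;  out ∅∪{7}={7}
  n21('ab'): parent n6 fail=0; on 'b' 0 → fail=1;  out {6}∪∅={6}
  n5('cab'): parent n4 fail=6; on 'b' 6 → fail=21;  out {1}∪{6}={1,6}
  n8('aad'): parent n7 fail=6; on 'd' 6→0 → fail=16;  out {2}∪{7}={2,7}
  n9('bbc'): parent n2 fail=1; on 'c' 1→0 → fail=3;  out ∅∪∅=∅
  n12('ccb'): parent n11 fail=3; on 'b' 3→0 → fail=1;  out ∅∪∅=∅
  n18('ddd'): parent n17 fail=16; on 'd' 16 → fail=17;  out ∅∪{7}={7}
  n10('bbcc'): parent n9 fail=3; on 'c' 3 → fail=11;  out {3}∪∅={3}
  n13('ccbd'): parent n12 fail=1; on 'd' 1→0 → fail=16;  out ∅∪{7}={7}
  n19('dddc'): parent n18 fail=17; on 'c' 17→16→0 → fail=3;  out ∅∪∅=∅
  n14('ccbdb'): parent n13 fail=16; on 'b' 16→0 → fail=1;  out ∅∪∅=∅
  n20('dddcb'): parent n19 fail=3; on 'b' 3→0 → fail=1;  out {5}∪∅={5}
  n15('ccbdbb'): parent n14 fail=1; on 'b' 1 → fail=2;  out {4}∪{0}={0,4}

Run:
pos 0 'd': at 16  → match P7@[0:0]
pos 1 'c': at 3 (fail-walked)
pos 2 'd': at 16 (fail-walked)  → match P7@[2:2]
pos 3 'd': at 17  → match P7@[3:3]
pos 4 'd': at 18  → match P7@[4:4]
pos 5 'd': at 18 (fail-walked)  → match P7@[5:5]
pos 6 'c': at 19
pos 7 'b': at 20  → match P5@[3:7]
pos 8 'c': at 3 (fail-walked)
pos 9 'd': at 16 (fail-walked)  → match P7@[9:9]
pos 10 'b': at 1 (fail-walked)
pos 11 'd': at 16 (fail-walked)  → match P7@[11:11]
pos 12 'b': at 1 (fail-walked)
pos 13 'b': at 2  → match P0@[12:13]
pos 14 'c': at 9
pos 15 'a': at 4 (fail-walked)
pos 16 'b': at 5  → match P1@[14:16],P6@[15:16]
pos 17 'a': at 6 (fail-walked)
pos 18 'b': at 21  → match P6@[17:18]
pos 19 'b': at 2 (fail-walked)  → match P0@[18:19]
pos 20 'c': at 9
pos 21 'c': at 10  → match P3@[18:21]
pos 22 'a': at 4 (fail-walked)
pos 23 'a': at 7 (fail-walked)
pos 24 'c': at 3 (fail-walked)
pos 25 'c': at 11
pos 26 'a': at 4 (fail-walked)
pos 27 'a': at 7 (fail-walked)
pos 28 'd': at 8  → match P2@[26:28],P7@[28:28]
pos 29 'b': at 1 (fail-walked)

Result: [[0,7],[2,7],[3,7],[4,7],[5,7],[7,5],[9,7],[11,7],[13,0],[16,1],[16,6],[18,6],[19,0],[21,3],[28,2],[28,7]]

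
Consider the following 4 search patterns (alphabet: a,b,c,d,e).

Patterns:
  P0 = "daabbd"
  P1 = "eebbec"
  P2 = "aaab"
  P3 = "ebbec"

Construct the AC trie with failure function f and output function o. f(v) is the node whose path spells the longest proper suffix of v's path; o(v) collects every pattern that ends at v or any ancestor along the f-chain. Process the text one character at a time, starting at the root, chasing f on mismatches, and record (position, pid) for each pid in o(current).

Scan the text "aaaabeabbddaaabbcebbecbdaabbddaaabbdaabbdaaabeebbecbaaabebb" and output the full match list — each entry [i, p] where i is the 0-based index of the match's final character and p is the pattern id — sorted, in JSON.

Build automaton:
Trie (insert patterns):
  n0 'ε': a→13 d→1 e→7
  n1 'd': a→2
  n2 'da': a→3
  n3 'daa': b→4
  n4 'daab': b→5
  n5 'daabb': d→6
  n6 'daabbd': ·  ←P0
  n7 'e': b→17 e→8
  n8 'ee': b→9
  n9 'eeb': b→10
  n10 'eebb': e→11
  n11 'eebbe': c→12
  n12 'eebbec': ·  ←P1
  n13 'a': a→14
  n14 'aa': a→15
  n15 'aaa': b→16
  n16 'aaab': ·  ←P2
  n17 'eb': b→18
  n18 'ebb': e→19
  n19 'ebbe': c→20
  n20 'ebbec': ·  ←P3

Failure links (BFS by depth):
  fail(1) 'd': from fail(0)=0 chase 'd': 0 ⇒ 0;  out=∅∪out(0)=∅
  fail(7) 'e': from fail(0)=0 chase 'e': 0 ⇒ 0;  out=∅∪out(0)=∅
  fail(13) 'a': from fail(0)=0 chase 'a': 0 ⇒ 0;  out=∅∪out(0)=∅
  fail(2) 'da': from fail(1)=0 chase 'a': 0 ⇒ 13;  out=∅∪out(13)=∅
  fail(8) 'ee': from fail(7)=0 chase 'e': 0 ⇒ 7;  out=∅∪out(7)=∅
  fail(14) 'aa': from fail(13)=0 chase 'a': 0 ⇒ 13;  out=∅∪out(13)=∅
  fail(17) 'eb': from fail(7)=0 chase 'b': 0 ⇒ 0;  out=∅∪out(0)=∅
  fail(3) 'daa': from fail(2)=13 chase 'a': 13 ⇒ 14;  out=∅∪out(14)=∅
  fail(9) 'eeb': from fail(8)=7 chase 'b': 7 ⇒ 17;  out=∅∪out(17)=∅
  fail(15) 'aaa': from fail(14)=13 chase 'a': 13 ⇒ 14;  out=∅∪out(14)=∅
  fail(18) 'ebb': from fail(17)=0 chase 'b': 0 ⇒ 0;  out=∅∪out(0)=∅
  fail(4) 'daab': from fail(3)=14 chase 'b': 14→13→0 ⇒ 0;  out=∅∪out(0)=∅
  fail(10) 'eebb': from fail(9)=17 chase 'b': 17 ⇒ 18;  out=∅∪out(18)=∅
  fail(16) 'aaab': from fail(15)=14 chase 'b': 14→13→0 ⇒ 0;  out={2}∪out(0)={2}
  fail(19) 'ebbe': from fail(18)=0 chase 'e': 0 ⇒ 7;  out=∅∪out(7)=∅
  fail(5) 'daabb': from fail(4)=0 chase 'b': 0 ⇒ 0;  out=∅∪out(0)=∅
  fail(11) 'eebbe': from fail(10)=18 chase 'e': 18 ⇒ 19;  out=∅∪out(19)=∅
  fail(20) 'ebbec': from fail(19)=7 chase 'c': 7→0 ⇒ 0;  out={3}∪out(0)={3}
  fail(6) 'daabbd': from fail(5)=0 chase 'd': 0 ⇒ 1;  out={0}∪out(1)={0}
  fail(12) 'eebbec': from fail(11)=19 chase 'c': 19 ⇒ 20;  out={1}∪out(20)={1,3}

Text stream:
pos 0 'a': at 13
pos 1 'a': at 14
pos 2 'a': at 15
pos 3 'a': at 15 (via fail)
pos 4 'b': at 16  → match P2@[1:4]
pos 5 'e': at 7 (via fail)
pos 6 'a': at 13 (via fail)
pos 7 'b': at 0 (via fail)
pos 8 'b': at 0
pos 9 'd': at 1
pos 10 'd': at 1 (via fail)
pos 11 'a': at 2
pos 12 'a': at 3
pos 13 'a': at 15 (via fail)
pos 14 'b': at 16  → match P2@[11:14]
pos 15 'b': at 0 (via fail)
pos 16 'c': at 0
pos 17 'e': at 7
pos 18 'b': at 17
pos 19 'b': at 18
pos 20 'e': at 19
pos 21 'c': at 20  → match P3@[17:21]
pos 22 'b': at 0 (via fail)
pos 23 'd': at 1
pos 24 'a': at 2
pos 25 'a': at 3
pos 26 'b': at 4
pos 27 'b': at 5
pos 28 'd': at 6  → match P0@[23:28]
pos 29 'd': at 1 (via fail)
pos 30 'a': at 2
pos 31 'a': at 3
pos 32 'a': at 15 (via fail)
pos 33 'b': at 16  → match P2@[30:33]
pos 34 'b': at 0 (via fail)
pos 35 'd': at 1
pos 36 'a': at 2
pos 37 'a': at 3
pos 38 'b': at 4
pos 39 'b': at 5
pos 40 'd': at 6  → match P0@[35:40]
pos 41 'a': at 2 (via fail)
pos 42 'a': at 3
pos 43 'a': at 15 (via fail)
pos 44 'b': at 16  → match P2@[41:44]
pos 45 'e': at 7 (via fail)
pos 46 'e': at 8
pos 47 'b': at 9
pos 48 'b': at 10
pos 49 'e': at 11
pos 50 'c': at 12  → match P1@[45:50],P3@[46:50]
pos 51 'b': at 0 (via fail)
pos 52 'a': at 13
pos 53 'a': at 14
pos 54 'a': at 15
pos 55 'b': at 16  → match P2@[52:55]
pos 56 'e': at 7 (via fail)
pos 57 'b': at 17
pos 58 'b': at 18

Result: [[4,2],[14,2],[21,3],[28,0],[33,2],[40,0],[44,2],[50,1],[50,3],[55,2]]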